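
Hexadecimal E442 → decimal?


Positional values:
Position 0: 2 × 16^0 = 2 × 1 = 2
Position 1: 4 × 16^1 = 4 × 16 = 64
Position 2: 4 × 16^2 = 4 × 256 = 1024
Position 3: E × 16^3 = 14 × 4096 = 57344
Sum = 2 + 64 + 1024 + 57344
= 58434


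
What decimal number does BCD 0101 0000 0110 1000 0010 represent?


Each 4-bit group → digit:
  0101 → 5
  0000 → 0
  0110 → 6
  1000 → 8
  0010 → 2
= 50682


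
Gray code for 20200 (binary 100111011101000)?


Binary: 100111011101000
Gray code: G = B XOR (B >> 1)
B >> 1 = 010011101110100
100111011101000 XOR 010011101110100:
  1 XOR 0 = 1
  0 XOR 1 = 1
  0 XOR 0 = 0
  1 XOR 0 = 1
  1 XOR 1 = 0
  1 XOR 1 = 0
  0 XOR 1 = 1
  1 XOR 0 = 1
  1 XOR 1 = 0
  1 XOR 1 = 0
  0 XOR 1 = 1
  1 XOR 0 = 1
  0 XOR 1 = 1
  0 XOR 0 = 0
  0 XOR 0 = 0
= 110100110011100


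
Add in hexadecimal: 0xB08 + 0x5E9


Align and add column by column (LSB to MSB, each column mod 16 with carry):
  0B08
+ 05E9
  ----
  col 0: 8(8) + 9(9) + 0 (carry in) = 17 → 1(1), carry out 1
  col 1: 0(0) + E(14) + 1 (carry in) = 15 → F(15), carry out 0
  col 2: B(11) + 5(5) + 0 (carry in) = 16 → 0(0), carry out 1
  col 3: 0(0) + 0(0) + 1 (carry in) = 1 → 1(1), carry out 0
Reading digits MSB→LSB: 10F1
Strip leading zeros: 10F1
= 0x10F1


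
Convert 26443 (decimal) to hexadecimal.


Divide by 16 repeatedly:
26443 ÷ 16 = 1652 remainder 11 (B)
1652 ÷ 16 = 103 remainder 4 (4)
103 ÷ 16 = 6 remainder 7 (7)
6 ÷ 16 = 0 remainder 6 (6)
Reading remainders bottom-up:
= 0x674B


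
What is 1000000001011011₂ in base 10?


Positional values:
Bit 0: 1 × 2^0 = 1
Bit 1: 1 × 2^1 = 2
Bit 3: 1 × 2^3 = 8
Bit 4: 1 × 2^4 = 16
Bit 6: 1 × 2^6 = 64
Bit 15: 1 × 2^15 = 32768
Sum = 1 + 2 + 8 + 16 + 64 + 32768
= 32859


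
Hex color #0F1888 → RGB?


Hex: #0F1888
R = 0F₁₆ = 15
G = 18₁₆ = 24
B = 88₁₆ = 136
= RGB(15, 24, 136)


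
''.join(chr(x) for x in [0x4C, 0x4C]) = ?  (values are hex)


Codes (hex): 0x4C 0x4C
Per-code ASCII lookup:
  0x4C = 76  (range 65-90: uppercase, 76 - 65 = 11) → 'L'
  0x4C = 76  (range 65-90: uppercase, 76 - 65 = 11) → 'L'
= 'LL'


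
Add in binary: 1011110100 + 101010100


Align and add column by column (LSB to MSB, carry propagating):
  01011110100
+ 00101010100
  -----------
  col 0: 0 + 0 + 0 (carry in) = 0 → bit 0, carry out 0
  col 1: 0 + 0 + 0 (carry in) = 0 → bit 0, carry out 0
  col 2: 1 + 1 + 0 (carry in) = 2 → bit 0, carry out 1
  col 3: 0 + 0 + 1 (carry in) = 1 → bit 1, carry out 0
  col 4: 1 + 1 + 0 (carry in) = 2 → bit 0, carry out 1
  col 5: 1 + 0 + 1 (carry in) = 2 → bit 0, carry out 1
  col 6: 1 + 1 + 1 (carry in) = 3 → bit 1, carry out 1
  col 7: 1 + 0 + 1 (carry in) = 2 → bit 0, carry out 1
  col 8: 0 + 1 + 1 (carry in) = 2 → bit 0, carry out 1
  col 9: 1 + 0 + 1 (carry in) = 2 → bit 0, carry out 1
  col 10: 0 + 0 + 1 (carry in) = 1 → bit 1, carry out 0
Reading bits MSB→LSB: 10001001000
Strip leading zeros: 10001001000
= 10001001000


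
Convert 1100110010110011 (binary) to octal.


Group into 3-bit groups: 001100110010110011
  001 = 1
  100 = 4
  110 = 6
  010 = 2
  110 = 6
  011 = 3
= 0o146263


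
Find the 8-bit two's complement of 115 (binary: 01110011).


Original: 01110011
Step 1 - Invert all bits: 10001100
Step 2 - Add 1: 10001100 + 1
= 10001101 (represents -115)


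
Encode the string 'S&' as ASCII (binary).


String: 'S&'  (2 characters)
Per-character ASCII lookup:
  'S': uppercase starts at 65: 'S' = 65 + 18 = 83 → 1010011
  '&': special character: '&' = 38 → 100110
= 1010011 100110


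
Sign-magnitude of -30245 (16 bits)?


Sign bit: 1 (negative)
Magnitude: 30245 = 111011000100101
= 1111011000100101


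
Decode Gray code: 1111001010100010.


Gray code: 1111001010100010
MSB stays the same: 1
Each subsequent bit = prev_binary XOR current_gray:
  B[1] = 1 XOR 1 = 0
  B[2] = 0 XOR 1 = 1
  B[3] = 1 XOR 1 = 0
  B[4] = 0 XOR 0 = 0
  B[5] = 0 XOR 0 = 0
  B[6] = 0 XOR 1 = 1
  B[7] = 1 XOR 0 = 1
  B[8] = 1 XOR 1 = 0
  B[9] = 0 XOR 0 = 0
  B[10] = 0 XOR 1 = 1
  B[11] = 1 XOR 0 = 1
  B[12] = 1 XOR 0 = 1
  B[13] = 1 XOR 0 = 1
  B[14] = 1 XOR 1 = 0
  B[15] = 0 XOR 0 = 0
= 1010001100111100 (41788 decimal)


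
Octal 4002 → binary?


Each octal digit → 3 binary bits:
  4 = 100
  0 = 000
  0 = 000
  2 = 010
Concatenate: 100 000 000 010
= 100000000010


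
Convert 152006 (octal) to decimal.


Positional values:
Position 0: 6 × 8^0 = 6
Position 1: 0 × 8^1 = 0
Position 2: 0 × 8^2 = 0
Position 3: 2 × 8^3 = 1024
Position 4: 5 × 8^4 = 20480
Position 5: 1 × 8^5 = 32768
Sum = 6 + 0 + 0 + 1024 + 20480 + 32768
= 54278


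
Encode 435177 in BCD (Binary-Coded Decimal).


Each digit → 4-bit binary:
  4 → 0100
  3 → 0011
  5 → 0101
  1 → 0001
  7 → 0111
  7 → 0111
= 0100 0011 0101 0001 0111 0111


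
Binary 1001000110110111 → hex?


Group into 4-bit nibbles: 1001000110110111
  1001 = 9
  0001 = 1
  1011 = B
  0111 = 7
= 0x91B7


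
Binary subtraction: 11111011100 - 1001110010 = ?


Align and subtract column by column (LSB to MSB, borrowing when needed):
  11111011100
- 01001110010
  -----------
  col 0: (0 - 0 borrow-in) - 0 → 0 - 0 = 0, borrow out 0
  col 1: (0 - 0 borrow-in) - 1 → borrow from next column: (0+2) - 1 = 1, borrow out 1
  col 2: (1 - 1 borrow-in) - 0 → 0 - 0 = 0, borrow out 0
  col 3: (1 - 0 borrow-in) - 0 → 1 - 0 = 1, borrow out 0
  col 4: (1 - 0 borrow-in) - 1 → 1 - 1 = 0, borrow out 0
  col 5: (0 - 0 borrow-in) - 1 → borrow from next column: (0+2) - 1 = 1, borrow out 1
  col 6: (1 - 1 borrow-in) - 1 → borrow from next column: (0+2) - 1 = 1, borrow out 1
  col 7: (1 - 1 borrow-in) - 0 → 0 - 0 = 0, borrow out 0
  col 8: (1 - 0 borrow-in) - 0 → 1 - 0 = 1, borrow out 0
  col 9: (1 - 0 borrow-in) - 1 → 1 - 1 = 0, borrow out 0
  col 10: (1 - 0 borrow-in) - 0 → 1 - 0 = 1, borrow out 0
Reading bits MSB→LSB: 10101101010
Strip leading zeros: 10101101010
= 10101101010


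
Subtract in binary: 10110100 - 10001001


Align and subtract column by column (LSB to MSB, borrowing when needed):
  10110100
- 10001001
  --------
  col 0: (0 - 0 borrow-in) - 1 → borrow from next column: (0+2) - 1 = 1, borrow out 1
  col 1: (0 - 1 borrow-in) - 0 → borrow from next column: (-1+2) - 0 = 1, borrow out 1
  col 2: (1 - 1 borrow-in) - 0 → 0 - 0 = 0, borrow out 0
  col 3: (0 - 0 borrow-in) - 1 → borrow from next column: (0+2) - 1 = 1, borrow out 1
  col 4: (1 - 1 borrow-in) - 0 → 0 - 0 = 0, borrow out 0
  col 5: (1 - 0 borrow-in) - 0 → 1 - 0 = 1, borrow out 0
  col 6: (0 - 0 borrow-in) - 0 → 0 - 0 = 0, borrow out 0
  col 7: (1 - 0 borrow-in) - 1 → 1 - 1 = 0, borrow out 0
Reading bits MSB→LSB: 00101011
Strip leading zeros: 101011
= 101011


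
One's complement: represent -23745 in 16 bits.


Original: 0101110011000001
Invert all bits:
  bit 0: 0 → 1
  bit 1: 1 → 0
  bit 2: 0 → 1
  bit 3: 1 → 0
  bit 4: 1 → 0
  bit 5: 1 → 0
  bit 6: 0 → 1
  bit 7: 0 → 1
  bit 8: 1 → 0
  bit 9: 1 → 0
  bit 10: 0 → 1
  bit 11: 0 → 1
  bit 12: 0 → 1
  bit 13: 0 → 1
  bit 14: 0 → 1
  bit 15: 1 → 0
= 1010001100111110


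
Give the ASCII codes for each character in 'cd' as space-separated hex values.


String: 'cd'  (2 characters)
Per-character ASCII lookup:
  'c': lowercase starts at 97: 'c' = 97 + 2 = 99 → 0x63
  'd': lowercase starts at 97: 'd' = 97 + 3 = 100 → 0x64
= 0x63 0x64


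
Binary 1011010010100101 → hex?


Group into 4-bit nibbles: 1011010010100101
  1011 = B
  0100 = 4
  1010 = A
  0101 = 5
= 0xB4A5


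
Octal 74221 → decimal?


Positional values:
Position 0: 1 × 8^0 = 1
Position 1: 2 × 8^1 = 16
Position 2: 2 × 8^2 = 128
Position 3: 4 × 8^3 = 2048
Position 4: 7 × 8^4 = 28672
Sum = 1 + 16 + 128 + 2048 + 28672
= 30865


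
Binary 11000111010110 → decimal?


Positional values:
Bit 1: 1 × 2^1 = 2
Bit 2: 1 × 2^2 = 4
Bit 4: 1 × 2^4 = 16
Bit 6: 1 × 2^6 = 64
Bit 7: 1 × 2^7 = 128
Bit 8: 1 × 2^8 = 256
Bit 12: 1 × 2^12 = 4096
Bit 13: 1 × 2^13 = 8192
Sum = 2 + 4 + 16 + 64 + 128 + 256 + 4096 + 8192
= 12758


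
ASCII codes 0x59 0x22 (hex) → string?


Codes (hex): 0x59 0x22
Per-code ASCII lookup:
  0x59 = 89  (range 65-90: uppercase, 89 - 65 = 24) → 'Y'
  0x22 = 34  (special character) → '"'
= 'Y"'


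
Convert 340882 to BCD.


Each digit → 4-bit binary:
  3 → 0011
  4 → 0100
  0 → 0000
  8 → 1000
  8 → 1000
  2 → 0010
= 0011 0100 0000 1000 1000 0010


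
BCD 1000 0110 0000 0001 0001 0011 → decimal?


Each 4-bit group → digit:
  1000 → 8
  0110 → 6
  0000 → 0
  0001 → 1
  0001 → 1
  0011 → 3
= 860113


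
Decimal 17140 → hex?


Divide by 16 repeatedly:
17140 ÷ 16 = 1071 remainder 4 (4)
1071 ÷ 16 = 66 remainder 15 (F)
66 ÷ 16 = 4 remainder 2 (2)
4 ÷ 16 = 0 remainder 4 (4)
Reading remainders bottom-up:
= 0x42F4


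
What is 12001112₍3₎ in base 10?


Positional values (base 3):
  2 × 3^0 = 2 × 1 = 2
  1 × 3^1 = 1 × 3 = 3
  1 × 3^2 = 1 × 9 = 9
  1 × 3^3 = 1 × 27 = 27
  0 × 3^4 = 0 × 81 = 0
  0 × 3^5 = 0 × 243 = 0
  2 × 3^6 = 2 × 729 = 1458
  1 × 3^7 = 1 × 2187 = 2187
Sum = 2 + 3 + 9 + 27 + 0 + 0 + 1458 + 2187
= 3686


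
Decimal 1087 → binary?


Divide by 2 repeatedly:
1087 ÷ 2 = 543 remainder 1
543 ÷ 2 = 271 remainder 1
271 ÷ 2 = 135 remainder 1
135 ÷ 2 = 67 remainder 1
67 ÷ 2 = 33 remainder 1
33 ÷ 2 = 16 remainder 1
16 ÷ 2 = 8 remainder 0
8 ÷ 2 = 4 remainder 0
4 ÷ 2 = 2 remainder 0
2 ÷ 2 = 1 remainder 0
1 ÷ 2 = 0 remainder 1
Reading remainders bottom-up:
= 10000111111


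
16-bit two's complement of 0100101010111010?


Original: 0100101010111010
Step 1 - Invert all bits: 1011010101000101
Step 2 - Add 1: 1011010101000101 + 1
= 1011010101000110 (represents -19130)


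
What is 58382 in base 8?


Divide by 8 repeatedly:
58382 ÷ 8 = 7297 remainder 6
7297 ÷ 8 = 912 remainder 1
912 ÷ 8 = 114 remainder 0
114 ÷ 8 = 14 remainder 2
14 ÷ 8 = 1 remainder 6
1 ÷ 8 = 0 remainder 1
Reading remainders bottom-up:
= 0o162016


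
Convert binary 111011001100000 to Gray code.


Binary: 111011001100000
Gray code: G = B XOR (B >> 1)
B >> 1 = 011101100110000
111011001100000 XOR 011101100110000:
  1 XOR 0 = 1
  1 XOR 1 = 0
  1 XOR 1 = 0
  0 XOR 1 = 1
  1 XOR 0 = 1
  1 XOR 1 = 0
  0 XOR 1 = 1
  0 XOR 0 = 0
  1 XOR 0 = 1
  1 XOR 1 = 0
  0 XOR 1 = 1
  0 XOR 0 = 0
  0 XOR 0 = 0
  0 XOR 0 = 0
  0 XOR 0 = 0
= 100110101010000


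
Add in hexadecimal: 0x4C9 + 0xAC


Align and add column by column (LSB to MSB, each column mod 16 with carry):
  04C9
+ 00AC
  ----
  col 0: 9(9) + C(12) + 0 (carry in) = 21 → 5(5), carry out 1
  col 1: C(12) + A(10) + 1 (carry in) = 23 → 7(7), carry out 1
  col 2: 4(4) + 0(0) + 1 (carry in) = 5 → 5(5), carry out 0
  col 3: 0(0) + 0(0) + 0 (carry in) = 0 → 0(0), carry out 0
Reading digits MSB→LSB: 0575
Strip leading zeros: 575
= 0x575


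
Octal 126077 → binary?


Each octal digit → 3 binary bits:
  1 = 001
  2 = 010
  6 = 110
  0 = 000
  7 = 111
  7 = 111
Concatenate: 001 010 110 000 111 111
= 001010110000111111


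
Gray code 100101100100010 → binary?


Gray code: 100101100100010
MSB stays the same: 1
Each subsequent bit = prev_binary XOR current_gray:
  B[1] = 1 XOR 0 = 1
  B[2] = 1 XOR 0 = 1
  B[3] = 1 XOR 1 = 0
  B[4] = 0 XOR 0 = 0
  B[5] = 0 XOR 1 = 1
  B[6] = 1 XOR 1 = 0
  B[7] = 0 XOR 0 = 0
  B[8] = 0 XOR 0 = 0
  B[9] = 0 XOR 1 = 1
  B[10] = 1 XOR 0 = 1
  B[11] = 1 XOR 0 = 1
  B[12] = 1 XOR 0 = 1
  B[13] = 1 XOR 1 = 0
  B[14] = 0 XOR 0 = 0
= 111001000111100 (29244 decimal)


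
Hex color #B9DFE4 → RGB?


Hex: #B9DFE4
R = B9₁₆ = 185
G = DF₁₆ = 223
B = E4₁₆ = 228
= RGB(185, 223, 228)


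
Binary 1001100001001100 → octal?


Group into 3-bit groups: 001001100001001100
  001 = 1
  001 = 1
  100 = 4
  001 = 1
  001 = 1
  100 = 4
= 0o114114


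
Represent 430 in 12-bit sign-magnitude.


Sign bit: 0 (positive)
Magnitude: 430 = 00110101110
= 000110101110


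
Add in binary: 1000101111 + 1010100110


Align and add column by column (LSB to MSB, carry propagating):
  01000101111
+ 01010100110
  -----------
  col 0: 1 + 0 + 0 (carry in) = 1 → bit 1, carry out 0
  col 1: 1 + 1 + 0 (carry in) = 2 → bit 0, carry out 1
  col 2: 1 + 1 + 1 (carry in) = 3 → bit 1, carry out 1
  col 3: 1 + 0 + 1 (carry in) = 2 → bit 0, carry out 1
  col 4: 0 + 0 + 1 (carry in) = 1 → bit 1, carry out 0
  col 5: 1 + 1 + 0 (carry in) = 2 → bit 0, carry out 1
  col 6: 0 + 0 + 1 (carry in) = 1 → bit 1, carry out 0
  col 7: 0 + 1 + 0 (carry in) = 1 → bit 1, carry out 0
  col 8: 0 + 0 + 0 (carry in) = 0 → bit 0, carry out 0
  col 9: 1 + 1 + 0 (carry in) = 2 → bit 0, carry out 1
  col 10: 0 + 0 + 1 (carry in) = 1 → bit 1, carry out 0
Reading bits MSB→LSB: 10011010101
Strip leading zeros: 10011010101
= 10011010101


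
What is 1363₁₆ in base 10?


Positional values:
Position 0: 3 × 16^0 = 3 × 1 = 3
Position 1: 6 × 16^1 = 6 × 16 = 96
Position 2: 3 × 16^2 = 3 × 256 = 768
Position 3: 1 × 16^3 = 1 × 4096 = 4096
Sum = 3 + 96 + 768 + 4096
= 4963


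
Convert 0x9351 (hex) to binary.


Each hex digit → 4 binary bits:
  9 = 1001
  3 = 0011
  5 = 0101
  1 = 0001
Concatenate: 1001 0011 0101 0001
= 1001001101010001


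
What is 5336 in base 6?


Divide by 6 repeatedly:
5336 ÷ 6 = 889 remainder 2
889 ÷ 6 = 148 remainder 1
148 ÷ 6 = 24 remainder 4
24 ÷ 6 = 4 remainder 0
4 ÷ 6 = 0 remainder 4
Reading remainders bottom-up:
= 40412


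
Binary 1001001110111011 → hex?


Group into 4-bit nibbles: 1001001110111011
  1001 = 9
  0011 = 3
  1011 = B
  1011 = B
= 0x93BB


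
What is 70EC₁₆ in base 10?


Positional values:
Position 0: C × 16^0 = 12 × 1 = 12
Position 1: E × 16^1 = 14 × 16 = 224
Position 2: 0 × 16^2 = 0 × 256 = 0
Position 3: 7 × 16^3 = 7 × 4096 = 28672
Sum = 12 + 224 + 0 + 28672
= 28908


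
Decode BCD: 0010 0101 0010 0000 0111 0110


Each 4-bit group → digit:
  0010 → 2
  0101 → 5
  0010 → 2
  0000 → 0
  0111 → 7
  0110 → 6
= 252076


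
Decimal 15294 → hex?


Divide by 16 repeatedly:
15294 ÷ 16 = 955 remainder 14 (E)
955 ÷ 16 = 59 remainder 11 (B)
59 ÷ 16 = 3 remainder 11 (B)
3 ÷ 16 = 0 remainder 3 (3)
Reading remainders bottom-up:
= 0x3BBE


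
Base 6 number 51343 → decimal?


Positional values (base 6):
  3 × 6^0 = 3 × 1 = 3
  4 × 6^1 = 4 × 6 = 24
  3 × 6^2 = 3 × 36 = 108
  1 × 6^3 = 1 × 216 = 216
  5 × 6^4 = 5 × 1296 = 6480
Sum = 3 + 24 + 108 + 216 + 6480
= 6831


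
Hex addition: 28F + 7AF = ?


Align and add column by column (LSB to MSB, each column mod 16 with carry):
  028F
+ 07AF
  ----
  col 0: F(15) + F(15) + 0 (carry in) = 30 → E(14), carry out 1
  col 1: 8(8) + A(10) + 1 (carry in) = 19 → 3(3), carry out 1
  col 2: 2(2) + 7(7) + 1 (carry in) = 10 → A(10), carry out 0
  col 3: 0(0) + 0(0) + 0 (carry in) = 0 → 0(0), carry out 0
Reading digits MSB→LSB: 0A3E
Strip leading zeros: A3E
= 0xA3E


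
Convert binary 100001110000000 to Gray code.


Binary: 100001110000000
Gray code: G = B XOR (B >> 1)
B >> 1 = 010000111000000
100001110000000 XOR 010000111000000:
  1 XOR 0 = 1
  0 XOR 1 = 1
  0 XOR 0 = 0
  0 XOR 0 = 0
  0 XOR 0 = 0
  1 XOR 0 = 1
  1 XOR 1 = 0
  1 XOR 1 = 0
  0 XOR 1 = 1
  0 XOR 0 = 0
  0 XOR 0 = 0
  0 XOR 0 = 0
  0 XOR 0 = 0
  0 XOR 0 = 0
  0 XOR 0 = 0
= 110001001000000


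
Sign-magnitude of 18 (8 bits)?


Sign bit: 0 (positive)
Magnitude: 18 = 0010010
= 00010010


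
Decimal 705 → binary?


Divide by 2 repeatedly:
705 ÷ 2 = 352 remainder 1
352 ÷ 2 = 176 remainder 0
176 ÷ 2 = 88 remainder 0
88 ÷ 2 = 44 remainder 0
44 ÷ 2 = 22 remainder 0
22 ÷ 2 = 11 remainder 0
11 ÷ 2 = 5 remainder 1
5 ÷ 2 = 2 remainder 1
2 ÷ 2 = 1 remainder 0
1 ÷ 2 = 0 remainder 1
Reading remainders bottom-up:
= 1011000001


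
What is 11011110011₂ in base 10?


Positional values:
Bit 0: 1 × 2^0 = 1
Bit 1: 1 × 2^1 = 2
Bit 4: 1 × 2^4 = 16
Bit 5: 1 × 2^5 = 32
Bit 6: 1 × 2^6 = 64
Bit 7: 1 × 2^7 = 128
Bit 9: 1 × 2^9 = 512
Bit 10: 1 × 2^10 = 1024
Sum = 1 + 2 + 16 + 32 + 64 + 128 + 512 + 1024
= 1779


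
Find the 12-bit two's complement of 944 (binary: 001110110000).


Original: 001110110000
Step 1 - Invert all bits: 110001001111
Step 2 - Add 1: 110001001111 + 1
= 110001010000 (represents -944)


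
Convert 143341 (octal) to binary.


Each octal digit → 3 binary bits:
  1 = 001
  4 = 100
  3 = 011
  3 = 011
  4 = 100
  1 = 001
Concatenate: 001 100 011 011 100 001
= 001100011011100001


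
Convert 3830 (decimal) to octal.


Divide by 8 repeatedly:
3830 ÷ 8 = 478 remainder 6
478 ÷ 8 = 59 remainder 6
59 ÷ 8 = 7 remainder 3
7 ÷ 8 = 0 remainder 7
Reading remainders bottom-up:
= 0o7366


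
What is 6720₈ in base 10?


Positional values:
Position 0: 0 × 8^0 = 0
Position 1: 2 × 8^1 = 16
Position 2: 7 × 8^2 = 448
Position 3: 6 × 8^3 = 3072
Sum = 0 + 16 + 448 + 3072
= 3536


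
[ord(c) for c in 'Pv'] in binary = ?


String: 'Pv'  (2 characters)
Per-character ASCII lookup:
  'P': uppercase starts at 65: 'P' = 65 + 15 = 80 → 1010000
  'v': lowercase starts at 97: 'v' = 97 + 21 = 118 → 1110110
= 1010000 1110110


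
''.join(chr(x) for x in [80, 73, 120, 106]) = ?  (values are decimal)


Codes (decimal): 80 73 120 106
Per-code ASCII lookup:
  80  (range 65-90: uppercase, 80 - 65 = 15) → 'P'
  73  (range 65-90: uppercase, 73 - 65 = 8) → 'I'
  120  (range 97-122: lowercase, 120 - 97 = 23) → 'x'
  106  (range 97-122: lowercase, 106 - 97 = 9) → 'j'
= 'PIxj'


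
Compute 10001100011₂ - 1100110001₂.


Align and subtract column by column (LSB to MSB, borrowing when needed):
  10001100011
- 01100110001
  -----------
  col 0: (1 - 0 borrow-in) - 1 → 1 - 1 = 0, borrow out 0
  col 1: (1 - 0 borrow-in) - 0 → 1 - 0 = 1, borrow out 0
  col 2: (0 - 0 borrow-in) - 0 → 0 - 0 = 0, borrow out 0
  col 3: (0 - 0 borrow-in) - 0 → 0 - 0 = 0, borrow out 0
  col 4: (0 - 0 borrow-in) - 1 → borrow from next column: (0+2) - 1 = 1, borrow out 1
  col 5: (1 - 1 borrow-in) - 1 → borrow from next column: (0+2) - 1 = 1, borrow out 1
  col 6: (1 - 1 borrow-in) - 0 → 0 - 0 = 0, borrow out 0
  col 7: (0 - 0 borrow-in) - 0 → 0 - 0 = 0, borrow out 0
  col 8: (0 - 0 borrow-in) - 1 → borrow from next column: (0+2) - 1 = 1, borrow out 1
  col 9: (0 - 1 borrow-in) - 1 → borrow from next column: (-1+2) - 1 = 0, borrow out 1
  col 10: (1 - 1 borrow-in) - 0 → 0 - 0 = 0, borrow out 0
Reading bits MSB→LSB: 00100110010
Strip leading zeros: 100110010
= 100110010


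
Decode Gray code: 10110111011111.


Gray code: 10110111011111
MSB stays the same: 1
Each subsequent bit = prev_binary XOR current_gray:
  B[1] = 1 XOR 0 = 1
  B[2] = 1 XOR 1 = 0
  B[3] = 0 XOR 1 = 1
  B[4] = 1 XOR 0 = 1
  B[5] = 1 XOR 1 = 0
  B[6] = 0 XOR 1 = 1
  B[7] = 1 XOR 1 = 0
  B[8] = 0 XOR 0 = 0
  B[9] = 0 XOR 1 = 1
  B[10] = 1 XOR 1 = 0
  B[11] = 0 XOR 1 = 1
  B[12] = 1 XOR 1 = 0
  B[13] = 0 XOR 1 = 1
= 11011010010101 (13973 decimal)


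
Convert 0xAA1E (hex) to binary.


Each hex digit → 4 binary bits:
  A = 1010
  A = 1010
  1 = 0001
  E = 1110
Concatenate: 1010 1010 0001 1110
= 1010101000011110


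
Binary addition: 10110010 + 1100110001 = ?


Align and add column by column (LSB to MSB, carry propagating):
  00010110010
+ 01100110001
  -----------
  col 0: 0 + 1 + 0 (carry in) = 1 → bit 1, carry out 0
  col 1: 1 + 0 + 0 (carry in) = 1 → bit 1, carry out 0
  col 2: 0 + 0 + 0 (carry in) = 0 → bit 0, carry out 0
  col 3: 0 + 0 + 0 (carry in) = 0 → bit 0, carry out 0
  col 4: 1 + 1 + 0 (carry in) = 2 → bit 0, carry out 1
  col 5: 1 + 1 + 1 (carry in) = 3 → bit 1, carry out 1
  col 6: 0 + 0 + 1 (carry in) = 1 → bit 1, carry out 0
  col 7: 1 + 0 + 0 (carry in) = 1 → bit 1, carry out 0
  col 8: 0 + 1 + 0 (carry in) = 1 → bit 1, carry out 0
  col 9: 0 + 1 + 0 (carry in) = 1 → bit 1, carry out 0
  col 10: 0 + 0 + 0 (carry in) = 0 → bit 0, carry out 0
Reading bits MSB→LSB: 01111100011
Strip leading zeros: 1111100011
= 1111100011


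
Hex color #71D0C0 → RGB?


Hex: #71D0C0
R = 71₁₆ = 113
G = D0₁₆ = 208
B = C0₁₆ = 192
= RGB(113, 208, 192)


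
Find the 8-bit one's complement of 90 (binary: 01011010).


Original: 01011010
Invert all bits:
  bit 0: 0 → 1
  bit 1: 1 → 0
  bit 2: 0 → 1
  bit 3: 1 → 0
  bit 4: 1 → 0
  bit 5: 0 → 1
  bit 6: 1 → 0
  bit 7: 0 → 1
= 10100101


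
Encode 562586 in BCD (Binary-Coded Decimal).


Each digit → 4-bit binary:
  5 → 0101
  6 → 0110
  2 → 0010
  5 → 0101
  8 → 1000
  6 → 0110
= 0101 0110 0010 0101 1000 0110


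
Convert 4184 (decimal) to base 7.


Divide by 7 repeatedly:
4184 ÷ 7 = 597 remainder 5
597 ÷ 7 = 85 remainder 2
85 ÷ 7 = 12 remainder 1
12 ÷ 7 = 1 remainder 5
1 ÷ 7 = 0 remainder 1
Reading remainders bottom-up:
= 15125


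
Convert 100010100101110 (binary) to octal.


Group into 3-bit groups: 100010100101110
  100 = 4
  010 = 2
  100 = 4
  101 = 5
  110 = 6
= 0o42456


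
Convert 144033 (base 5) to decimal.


Positional values (base 5):
  3 × 5^0 = 3 × 1 = 3
  3 × 5^1 = 3 × 5 = 15
  0 × 5^2 = 0 × 25 = 0
  4 × 5^3 = 4 × 125 = 500
  4 × 5^4 = 4 × 625 = 2500
  1 × 5^5 = 1 × 3125 = 3125
Sum = 3 + 15 + 0 + 500 + 2500 + 3125
= 6143


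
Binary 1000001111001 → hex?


Group into 4-bit nibbles: 0001000001111001
  0001 = 1
  0000 = 0
  0111 = 7
  1001 = 9
= 0x1079


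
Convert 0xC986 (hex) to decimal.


Positional values:
Position 0: 6 × 16^0 = 6 × 1 = 6
Position 1: 8 × 16^1 = 8 × 16 = 128
Position 2: 9 × 16^2 = 9 × 256 = 2304
Position 3: C × 16^3 = 12 × 4096 = 49152
Sum = 6 + 128 + 2304 + 49152
= 51590


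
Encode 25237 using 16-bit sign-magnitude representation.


Sign bit: 0 (positive)
Magnitude: 25237 = 110001010010101
= 0110001010010101


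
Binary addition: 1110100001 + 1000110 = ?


Align and add column by column (LSB to MSB, carry propagating):
  01110100001
+ 00001000110
  -----------
  col 0: 1 + 0 + 0 (carry in) = 1 → bit 1, carry out 0
  col 1: 0 + 1 + 0 (carry in) = 1 → bit 1, carry out 0
  col 2: 0 + 1 + 0 (carry in) = 1 → bit 1, carry out 0
  col 3: 0 + 0 + 0 (carry in) = 0 → bit 0, carry out 0
  col 4: 0 + 0 + 0 (carry in) = 0 → bit 0, carry out 0
  col 5: 1 + 0 + 0 (carry in) = 1 → bit 1, carry out 0
  col 6: 0 + 1 + 0 (carry in) = 1 → bit 1, carry out 0
  col 7: 1 + 0 + 0 (carry in) = 1 → bit 1, carry out 0
  col 8: 1 + 0 + 0 (carry in) = 1 → bit 1, carry out 0
  col 9: 1 + 0 + 0 (carry in) = 1 → bit 1, carry out 0
  col 10: 0 + 0 + 0 (carry in) = 0 → bit 0, carry out 0
Reading bits MSB→LSB: 01111100111
Strip leading zeros: 1111100111
= 1111100111


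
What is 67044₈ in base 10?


Positional values:
Position 0: 4 × 8^0 = 4
Position 1: 4 × 8^1 = 32
Position 2: 0 × 8^2 = 0
Position 3: 7 × 8^3 = 3584
Position 4: 6 × 8^4 = 24576
Sum = 4 + 32 + 0 + 3584 + 24576
= 28196


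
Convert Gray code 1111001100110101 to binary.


Gray code: 1111001100110101
MSB stays the same: 1
Each subsequent bit = prev_binary XOR current_gray:
  B[1] = 1 XOR 1 = 0
  B[2] = 0 XOR 1 = 1
  B[3] = 1 XOR 1 = 0
  B[4] = 0 XOR 0 = 0
  B[5] = 0 XOR 0 = 0
  B[6] = 0 XOR 1 = 1
  B[7] = 1 XOR 1 = 0
  B[8] = 0 XOR 0 = 0
  B[9] = 0 XOR 0 = 0
  B[10] = 0 XOR 1 = 1
  B[11] = 1 XOR 1 = 0
  B[12] = 0 XOR 0 = 0
  B[13] = 0 XOR 1 = 1
  B[14] = 1 XOR 0 = 1
  B[15] = 1 XOR 1 = 0
= 1010001000100110 (41510 decimal)


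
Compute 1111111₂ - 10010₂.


Align and subtract column by column (LSB to MSB, borrowing when needed):
  1111111
- 0010010
  -------
  col 0: (1 - 0 borrow-in) - 0 → 1 - 0 = 1, borrow out 0
  col 1: (1 - 0 borrow-in) - 1 → 1 - 1 = 0, borrow out 0
  col 2: (1 - 0 borrow-in) - 0 → 1 - 0 = 1, borrow out 0
  col 3: (1 - 0 borrow-in) - 0 → 1 - 0 = 1, borrow out 0
  col 4: (1 - 0 borrow-in) - 1 → 1 - 1 = 0, borrow out 0
  col 5: (1 - 0 borrow-in) - 0 → 1 - 0 = 1, borrow out 0
  col 6: (1 - 0 borrow-in) - 0 → 1 - 0 = 1, borrow out 0
Reading bits MSB→LSB: 1101101
Strip leading zeros: 1101101
= 1101101


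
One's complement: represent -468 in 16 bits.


Original: 0000000111010100
Invert all bits:
  bit 0: 0 → 1
  bit 1: 0 → 1
  bit 2: 0 → 1
  bit 3: 0 → 1
  bit 4: 0 → 1
  bit 5: 0 → 1
  bit 6: 0 → 1
  bit 7: 1 → 0
  bit 8: 1 → 0
  bit 9: 1 → 0
  bit 10: 0 → 1
  bit 11: 1 → 0
  bit 12: 0 → 1
  bit 13: 1 → 0
  bit 14: 0 → 1
  bit 15: 0 → 1
= 1111111000101011


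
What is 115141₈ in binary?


Each octal digit → 3 binary bits:
  1 = 001
  1 = 001
  5 = 101
  1 = 001
  4 = 100
  1 = 001
Concatenate: 001 001 101 001 100 001
= 001001101001100001


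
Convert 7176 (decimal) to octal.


Divide by 8 repeatedly:
7176 ÷ 8 = 897 remainder 0
897 ÷ 8 = 112 remainder 1
112 ÷ 8 = 14 remainder 0
14 ÷ 8 = 1 remainder 6
1 ÷ 8 = 0 remainder 1
Reading remainders bottom-up:
= 0o16010


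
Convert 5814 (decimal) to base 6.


Divide by 6 repeatedly:
5814 ÷ 6 = 969 remainder 0
969 ÷ 6 = 161 remainder 3
161 ÷ 6 = 26 remainder 5
26 ÷ 6 = 4 remainder 2
4 ÷ 6 = 0 remainder 4
Reading remainders bottom-up:
= 42530


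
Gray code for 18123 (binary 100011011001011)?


Binary: 100011011001011
Gray code: G = B XOR (B >> 1)
B >> 1 = 010001101100101
100011011001011 XOR 010001101100101:
  1 XOR 0 = 1
  0 XOR 1 = 1
  0 XOR 0 = 0
  0 XOR 0 = 0
  1 XOR 0 = 1
  1 XOR 1 = 0
  0 XOR 1 = 1
  1 XOR 0 = 1
  1 XOR 1 = 0
  0 XOR 1 = 1
  0 XOR 0 = 0
  1 XOR 0 = 1
  0 XOR 1 = 1
  1 XOR 0 = 1
  1 XOR 1 = 0
= 110010110101110


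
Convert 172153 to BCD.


Each digit → 4-bit binary:
  1 → 0001
  7 → 0111
  2 → 0010
  1 → 0001
  5 → 0101
  3 → 0011
= 0001 0111 0010 0001 0101 0011


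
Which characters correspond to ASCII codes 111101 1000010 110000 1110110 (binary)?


Codes (binary): 111101 1000010 110000 1110110
Per-code ASCII lookup:
  111101 = 61  (special character) → '='
  1000010 = 66  (range 65-90: uppercase, 66 - 65 = 1) → 'B'
  110000 = 48  (range 48-57: digits, 48 - 48 = 0) → '0'
  1110110 = 118  (range 97-122: lowercase, 118 - 97 = 21) → 'v'
= '=B0v'


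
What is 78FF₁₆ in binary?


Each hex digit → 4 binary bits:
  7 = 0111
  8 = 1000
  F = 1111
  F = 1111
Concatenate: 0111 1000 1111 1111
= 0111100011111111


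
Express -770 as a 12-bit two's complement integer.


Original: 001100000010
Step 1 - Invert all bits: 110011111101
Step 2 - Add 1: 110011111101 + 1
= 110011111110 (represents -770)


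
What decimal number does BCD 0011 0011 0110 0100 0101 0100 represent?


Each 4-bit group → digit:
  0011 → 3
  0011 → 3
  0110 → 6
  0100 → 4
  0101 → 5
  0100 → 4
= 336454


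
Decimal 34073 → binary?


Divide by 2 repeatedly:
34073 ÷ 2 = 17036 remainder 1
17036 ÷ 2 = 8518 remainder 0
8518 ÷ 2 = 4259 remainder 0
4259 ÷ 2 = 2129 remainder 1
2129 ÷ 2 = 1064 remainder 1
1064 ÷ 2 = 532 remainder 0
532 ÷ 2 = 266 remainder 0
266 ÷ 2 = 133 remainder 0
133 ÷ 2 = 66 remainder 1
66 ÷ 2 = 33 remainder 0
33 ÷ 2 = 16 remainder 1
16 ÷ 2 = 8 remainder 0
8 ÷ 2 = 4 remainder 0
4 ÷ 2 = 2 remainder 0
2 ÷ 2 = 1 remainder 0
1 ÷ 2 = 0 remainder 1
Reading remainders bottom-up:
= 1000010100011001


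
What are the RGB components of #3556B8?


Hex: #3556B8
R = 35₁₆ = 53
G = 56₁₆ = 86
B = B8₁₆ = 184
= RGB(53, 86, 184)


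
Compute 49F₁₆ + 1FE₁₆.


Align and add column by column (LSB to MSB, each column mod 16 with carry):
  049F
+ 01FE
  ----
  col 0: F(15) + E(14) + 0 (carry in) = 29 → D(13), carry out 1
  col 1: 9(9) + F(15) + 1 (carry in) = 25 → 9(9), carry out 1
  col 2: 4(4) + 1(1) + 1 (carry in) = 6 → 6(6), carry out 0
  col 3: 0(0) + 0(0) + 0 (carry in) = 0 → 0(0), carry out 0
Reading digits MSB→LSB: 069D
Strip leading zeros: 69D
= 0x69D


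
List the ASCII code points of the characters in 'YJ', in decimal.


String: 'YJ'  (2 characters)
Per-character ASCII lookup:
  'Y': uppercase starts at 65: 'Y' = 65 + 24 = 89
  'J': uppercase starts at 65: 'J' = 65 + 9 = 74
= 89 74


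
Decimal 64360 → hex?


Divide by 16 repeatedly:
64360 ÷ 16 = 4022 remainder 8 (8)
4022 ÷ 16 = 251 remainder 6 (6)
251 ÷ 16 = 15 remainder 11 (B)
15 ÷ 16 = 0 remainder 15 (F)
Reading remainders bottom-up:
= 0xFB68


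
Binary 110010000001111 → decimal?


Positional values:
Bit 0: 1 × 2^0 = 1
Bit 1: 1 × 2^1 = 2
Bit 2: 1 × 2^2 = 4
Bit 3: 1 × 2^3 = 8
Bit 10: 1 × 2^10 = 1024
Bit 13: 1 × 2^13 = 8192
Bit 14: 1 × 2^14 = 16384
Sum = 1 + 2 + 4 + 8 + 1024 + 8192 + 16384
= 25615


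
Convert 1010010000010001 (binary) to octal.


Group into 3-bit groups: 001010010000010001
  001 = 1
  010 = 2
  010 = 2
  000 = 0
  010 = 2
  001 = 1
= 0o122021


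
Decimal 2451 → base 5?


Divide by 5 repeatedly:
2451 ÷ 5 = 490 remainder 1
490 ÷ 5 = 98 remainder 0
98 ÷ 5 = 19 remainder 3
19 ÷ 5 = 3 remainder 4
3 ÷ 5 = 0 remainder 3
Reading remainders bottom-up:
= 34301


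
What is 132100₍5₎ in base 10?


Positional values (base 5):
  0 × 5^0 = 0 × 1 = 0
  0 × 5^1 = 0 × 5 = 0
  1 × 5^2 = 1 × 25 = 25
  2 × 5^3 = 2 × 125 = 250
  3 × 5^4 = 3 × 625 = 1875
  1 × 5^5 = 1 × 3125 = 3125
Sum = 0 + 0 + 25 + 250 + 1875 + 3125
= 5275


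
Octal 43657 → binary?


Each octal digit → 3 binary bits:
  4 = 100
  3 = 011
  6 = 110
  5 = 101
  7 = 111
Concatenate: 100 011 110 101 111
= 100011110101111


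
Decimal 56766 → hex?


Divide by 16 repeatedly:
56766 ÷ 16 = 3547 remainder 14 (E)
3547 ÷ 16 = 221 remainder 11 (B)
221 ÷ 16 = 13 remainder 13 (D)
13 ÷ 16 = 0 remainder 13 (D)
Reading remainders bottom-up:
= 0xDDBE


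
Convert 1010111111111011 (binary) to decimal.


Positional values:
Bit 0: 1 × 2^0 = 1
Bit 1: 1 × 2^1 = 2
Bit 3: 1 × 2^3 = 8
Bit 4: 1 × 2^4 = 16
Bit 5: 1 × 2^5 = 32
Bit 6: 1 × 2^6 = 64
Bit 7: 1 × 2^7 = 128
Bit 8: 1 × 2^8 = 256
Bit 9: 1 × 2^9 = 512
Bit 10: 1 × 2^10 = 1024
Bit 11: 1 × 2^11 = 2048
Bit 13: 1 × 2^13 = 8192
Bit 15: 1 × 2^15 = 32768
Sum = 1 + 2 + 8 + 16 + 32 + 64 + 128 + 256 + 512 + 1024 + 2048 + 8192 + 32768
= 45051


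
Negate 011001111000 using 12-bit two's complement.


Original: 011001111000
Step 1 - Invert all bits: 100110000111
Step 2 - Add 1: 100110000111 + 1
= 100110001000 (represents -1656)


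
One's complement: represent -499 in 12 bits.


Original: 000111110011
Invert all bits:
  bit 0: 0 → 1
  bit 1: 0 → 1
  bit 2: 0 → 1
  bit 3: 1 → 0
  bit 4: 1 → 0
  bit 5: 1 → 0
  bit 6: 1 → 0
  bit 7: 1 → 0
  bit 8: 0 → 1
  bit 9: 0 → 1
  bit 10: 1 → 0
  bit 11: 1 → 0
= 111000001100


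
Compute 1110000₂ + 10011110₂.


Align and add column by column (LSB to MSB, carry propagating):
  001110000
+ 010011110
  ---------
  col 0: 0 + 0 + 0 (carry in) = 0 → bit 0, carry out 0
  col 1: 0 + 1 + 0 (carry in) = 1 → bit 1, carry out 0
  col 2: 0 + 1 + 0 (carry in) = 1 → bit 1, carry out 0
  col 3: 0 + 1 + 0 (carry in) = 1 → bit 1, carry out 0
  col 4: 1 + 1 + 0 (carry in) = 2 → bit 0, carry out 1
  col 5: 1 + 0 + 1 (carry in) = 2 → bit 0, carry out 1
  col 6: 1 + 0 + 1 (carry in) = 2 → bit 0, carry out 1
  col 7: 0 + 1 + 1 (carry in) = 2 → bit 0, carry out 1
  col 8: 0 + 0 + 1 (carry in) = 1 → bit 1, carry out 0
Reading bits MSB→LSB: 100001110
Strip leading zeros: 100001110
= 100001110


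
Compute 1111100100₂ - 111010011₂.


Align and subtract column by column (LSB to MSB, borrowing when needed):
  1111100100
- 0111010011
  ----------
  col 0: (0 - 0 borrow-in) - 1 → borrow from next column: (0+2) - 1 = 1, borrow out 1
  col 1: (0 - 1 borrow-in) - 1 → borrow from next column: (-1+2) - 1 = 0, borrow out 1
  col 2: (1 - 1 borrow-in) - 0 → 0 - 0 = 0, borrow out 0
  col 3: (0 - 0 borrow-in) - 0 → 0 - 0 = 0, borrow out 0
  col 4: (0 - 0 borrow-in) - 1 → borrow from next column: (0+2) - 1 = 1, borrow out 1
  col 5: (1 - 1 borrow-in) - 0 → 0 - 0 = 0, borrow out 0
  col 6: (1 - 0 borrow-in) - 1 → 1 - 1 = 0, borrow out 0
  col 7: (1 - 0 borrow-in) - 1 → 1 - 1 = 0, borrow out 0
  col 8: (1 - 0 borrow-in) - 1 → 1 - 1 = 0, borrow out 0
  col 9: (1 - 0 borrow-in) - 0 → 1 - 0 = 1, borrow out 0
Reading bits MSB→LSB: 1000010001
Strip leading zeros: 1000010001
= 1000010001


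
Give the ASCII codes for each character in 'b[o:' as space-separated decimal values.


String: 'b[o:'  (4 characters)
Per-character ASCII lookup:
  'b': lowercase starts at 97: 'b' = 97 + 1 = 98
  '[': special character: '[' = 91
  'o': lowercase starts at 97: 'o' = 97 + 14 = 111
  ':': special character: ':' = 58
= 98 91 111 58


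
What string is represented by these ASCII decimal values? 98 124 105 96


Codes (decimal): 98 124 105 96
Per-code ASCII lookup:
  98  (range 97-122: lowercase, 98 - 97 = 1) → 'b'
  124  (special character) → '|'
  105  (range 97-122: lowercase, 105 - 97 = 8) → 'i'
  96  (special character) → '`'
= 'b|i`'


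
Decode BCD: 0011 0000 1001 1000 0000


Each 4-bit group → digit:
  0011 → 3
  0000 → 0
  1001 → 9
  1000 → 8
  0000 → 0
= 30980


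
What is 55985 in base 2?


Divide by 2 repeatedly:
55985 ÷ 2 = 27992 remainder 1
27992 ÷ 2 = 13996 remainder 0
13996 ÷ 2 = 6998 remainder 0
6998 ÷ 2 = 3499 remainder 0
3499 ÷ 2 = 1749 remainder 1
1749 ÷ 2 = 874 remainder 1
874 ÷ 2 = 437 remainder 0
437 ÷ 2 = 218 remainder 1
218 ÷ 2 = 109 remainder 0
109 ÷ 2 = 54 remainder 1
54 ÷ 2 = 27 remainder 0
27 ÷ 2 = 13 remainder 1
13 ÷ 2 = 6 remainder 1
6 ÷ 2 = 3 remainder 0
3 ÷ 2 = 1 remainder 1
1 ÷ 2 = 0 remainder 1
Reading remainders bottom-up:
= 1101101010110001


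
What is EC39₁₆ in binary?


Each hex digit → 4 binary bits:
  E = 1110
  C = 1100
  3 = 0011
  9 = 1001
Concatenate: 1110 1100 0011 1001
= 1110110000111001


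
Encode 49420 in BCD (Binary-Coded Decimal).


Each digit → 4-bit binary:
  4 → 0100
  9 → 1001
  4 → 0100
  2 → 0010
  0 → 0000
= 0100 1001 0100 0010 0000


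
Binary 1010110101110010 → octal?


Group into 3-bit groups: 001010110101110010
  001 = 1
  010 = 2
  110 = 6
  101 = 5
  110 = 6
  010 = 2
= 0o126562


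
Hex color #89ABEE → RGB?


Hex: #89ABEE
R = 89₁₆ = 137
G = AB₁₆ = 171
B = EE₁₆ = 238
= RGB(137, 171, 238)


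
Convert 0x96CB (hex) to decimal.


Positional values:
Position 0: B × 16^0 = 11 × 1 = 11
Position 1: C × 16^1 = 12 × 16 = 192
Position 2: 6 × 16^2 = 6 × 256 = 1536
Position 3: 9 × 16^3 = 9 × 4096 = 36864
Sum = 11 + 192 + 1536 + 36864
= 38603


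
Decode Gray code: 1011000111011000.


Gray code: 1011000111011000
MSB stays the same: 1
Each subsequent bit = prev_binary XOR current_gray:
  B[1] = 1 XOR 0 = 1
  B[2] = 1 XOR 1 = 0
  B[3] = 0 XOR 1 = 1
  B[4] = 1 XOR 0 = 1
  B[5] = 1 XOR 0 = 1
  B[6] = 1 XOR 0 = 1
  B[7] = 1 XOR 1 = 0
  B[8] = 0 XOR 1 = 1
  B[9] = 1 XOR 1 = 0
  B[10] = 0 XOR 0 = 0
  B[11] = 0 XOR 1 = 1
  B[12] = 1 XOR 1 = 0
  B[13] = 0 XOR 0 = 0
  B[14] = 0 XOR 0 = 0
  B[15] = 0 XOR 0 = 0
= 1101111010010000 (56976 decimal)


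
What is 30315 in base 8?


Divide by 8 repeatedly:
30315 ÷ 8 = 3789 remainder 3
3789 ÷ 8 = 473 remainder 5
473 ÷ 8 = 59 remainder 1
59 ÷ 8 = 7 remainder 3
7 ÷ 8 = 0 remainder 7
Reading remainders bottom-up:
= 0o73153


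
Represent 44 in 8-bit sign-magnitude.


Sign bit: 0 (positive)
Magnitude: 44 = 0101100
= 00101100


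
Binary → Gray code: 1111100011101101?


Binary: 1111100011101101
Gray code: G = B XOR (B >> 1)
B >> 1 = 0111110001110110
1111100011101101 XOR 0111110001110110:
  1 XOR 0 = 1
  1 XOR 1 = 0
  1 XOR 1 = 0
  1 XOR 1 = 0
  1 XOR 1 = 0
  0 XOR 1 = 1
  0 XOR 0 = 0
  0 XOR 0 = 0
  1 XOR 0 = 1
  1 XOR 1 = 0
  1 XOR 1 = 0
  0 XOR 1 = 1
  1 XOR 0 = 1
  1 XOR 1 = 0
  0 XOR 1 = 1
  1 XOR 0 = 1
= 1000010010011011


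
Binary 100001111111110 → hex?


Group into 4-bit nibbles: 0100001111111110
  0100 = 4
  0011 = 3
  1111 = F
  1110 = E
= 0x43FE


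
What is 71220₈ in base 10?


Positional values:
Position 0: 0 × 8^0 = 0
Position 1: 2 × 8^1 = 16
Position 2: 2 × 8^2 = 128
Position 3: 1 × 8^3 = 512
Position 4: 7 × 8^4 = 28672
Sum = 0 + 16 + 128 + 512 + 28672
= 29328


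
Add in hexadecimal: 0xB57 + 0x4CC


Align and add column by column (LSB to MSB, each column mod 16 with carry):
  0B57
+ 04CC
  ----
  col 0: 7(7) + C(12) + 0 (carry in) = 19 → 3(3), carry out 1
  col 1: 5(5) + C(12) + 1 (carry in) = 18 → 2(2), carry out 1
  col 2: B(11) + 4(4) + 1 (carry in) = 16 → 0(0), carry out 1
  col 3: 0(0) + 0(0) + 1 (carry in) = 1 → 1(1), carry out 0
Reading digits MSB→LSB: 1023
Strip leading zeros: 1023
= 0x1023


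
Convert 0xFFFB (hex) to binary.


Each hex digit → 4 binary bits:
  F = 1111
  F = 1111
  F = 1111
  B = 1011
Concatenate: 1111 1111 1111 1011
= 1111111111111011


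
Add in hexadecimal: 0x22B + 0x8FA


Align and add column by column (LSB to MSB, each column mod 16 with carry):
  022B
+ 08FA
  ----
  col 0: B(11) + A(10) + 0 (carry in) = 21 → 5(5), carry out 1
  col 1: 2(2) + F(15) + 1 (carry in) = 18 → 2(2), carry out 1
  col 2: 2(2) + 8(8) + 1 (carry in) = 11 → B(11), carry out 0
  col 3: 0(0) + 0(0) + 0 (carry in) = 0 → 0(0), carry out 0
Reading digits MSB→LSB: 0B25
Strip leading zeros: B25
= 0xB25


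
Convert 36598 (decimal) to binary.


Divide by 2 repeatedly:
36598 ÷ 2 = 18299 remainder 0
18299 ÷ 2 = 9149 remainder 1
9149 ÷ 2 = 4574 remainder 1
4574 ÷ 2 = 2287 remainder 0
2287 ÷ 2 = 1143 remainder 1
1143 ÷ 2 = 571 remainder 1
571 ÷ 2 = 285 remainder 1
285 ÷ 2 = 142 remainder 1
142 ÷ 2 = 71 remainder 0
71 ÷ 2 = 35 remainder 1
35 ÷ 2 = 17 remainder 1
17 ÷ 2 = 8 remainder 1
8 ÷ 2 = 4 remainder 0
4 ÷ 2 = 2 remainder 0
2 ÷ 2 = 1 remainder 0
1 ÷ 2 = 0 remainder 1
Reading remainders bottom-up:
= 1000111011110110


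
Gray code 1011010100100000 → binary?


Gray code: 1011010100100000
MSB stays the same: 1
Each subsequent bit = prev_binary XOR current_gray:
  B[1] = 1 XOR 0 = 1
  B[2] = 1 XOR 1 = 0
  B[3] = 0 XOR 1 = 1
  B[4] = 1 XOR 0 = 1
  B[5] = 1 XOR 1 = 0
  B[6] = 0 XOR 0 = 0
  B[7] = 0 XOR 1 = 1
  B[8] = 1 XOR 0 = 1
  B[9] = 1 XOR 0 = 1
  B[10] = 1 XOR 1 = 0
  B[11] = 0 XOR 0 = 0
  B[12] = 0 XOR 0 = 0
  B[13] = 0 XOR 0 = 0
  B[14] = 0 XOR 0 = 0
  B[15] = 0 XOR 0 = 0
= 1101100111000000 (55744 decimal)


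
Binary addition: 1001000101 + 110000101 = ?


Align and add column by column (LSB to MSB, carry propagating):
  01001000101
+ 00110000101
  -----------
  col 0: 1 + 1 + 0 (carry in) = 2 → bit 0, carry out 1
  col 1: 0 + 0 + 1 (carry in) = 1 → bit 1, carry out 0
  col 2: 1 + 1 + 0 (carry in) = 2 → bit 0, carry out 1
  col 3: 0 + 0 + 1 (carry in) = 1 → bit 1, carry out 0
  col 4: 0 + 0 + 0 (carry in) = 0 → bit 0, carry out 0
  col 5: 0 + 0 + 0 (carry in) = 0 → bit 0, carry out 0
  col 6: 1 + 0 + 0 (carry in) = 1 → bit 1, carry out 0
  col 7: 0 + 1 + 0 (carry in) = 1 → bit 1, carry out 0
  col 8: 0 + 1 + 0 (carry in) = 1 → bit 1, carry out 0
  col 9: 1 + 0 + 0 (carry in) = 1 → bit 1, carry out 0
  col 10: 0 + 0 + 0 (carry in) = 0 → bit 0, carry out 0
Reading bits MSB→LSB: 01111001010
Strip leading zeros: 1111001010
= 1111001010


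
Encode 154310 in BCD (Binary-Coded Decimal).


Each digit → 4-bit binary:
  1 → 0001
  5 → 0101
  4 → 0100
  3 → 0011
  1 → 0001
  0 → 0000
= 0001 0101 0100 0011 0001 0000


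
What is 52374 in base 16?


Divide by 16 repeatedly:
52374 ÷ 16 = 3273 remainder 6 (6)
3273 ÷ 16 = 204 remainder 9 (9)
204 ÷ 16 = 12 remainder 12 (C)
12 ÷ 16 = 0 remainder 12 (C)
Reading remainders bottom-up:
= 0xCC96


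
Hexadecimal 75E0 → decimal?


Positional values:
Position 0: 0 × 16^0 = 0 × 1 = 0
Position 1: E × 16^1 = 14 × 16 = 224
Position 2: 5 × 16^2 = 5 × 256 = 1280
Position 3: 7 × 16^3 = 7 × 4096 = 28672
Sum = 0 + 224 + 1280 + 28672
= 30176


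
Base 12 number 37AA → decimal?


Positional values (base 12):
  A × 12^0 = 10 × 1 = 10
  A × 12^1 = 10 × 12 = 120
  7 × 12^2 = 7 × 144 = 1008
  3 × 12^3 = 3 × 1728 = 5184
Sum = 10 + 120 + 1008 + 5184
= 6322
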